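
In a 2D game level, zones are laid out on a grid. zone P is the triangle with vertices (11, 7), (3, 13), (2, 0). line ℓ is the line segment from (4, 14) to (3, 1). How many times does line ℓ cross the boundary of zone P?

The segment meets the boundary at (3.873,12.345).

1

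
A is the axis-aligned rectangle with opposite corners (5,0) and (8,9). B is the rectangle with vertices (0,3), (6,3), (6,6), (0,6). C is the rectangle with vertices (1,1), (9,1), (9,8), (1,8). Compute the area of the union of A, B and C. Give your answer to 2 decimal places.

65.00

By inclusion–exclusion:
Individual areas: |A| = 27, |B| = 18, |C| = 56.
|A∩B|: x∈[5,6], y∈[3,6] → 1·3 = 3.
|A∩C|: x∈[5,8], y∈[1,8] → 3·7 = 21.
|B∩C|: x∈[1,6], y∈[3,6] → 5·3 = 15.
|A∩B∩C| = 3.
|A ∪ B ∪ C| = 101 − 39 + 3 = 65.00.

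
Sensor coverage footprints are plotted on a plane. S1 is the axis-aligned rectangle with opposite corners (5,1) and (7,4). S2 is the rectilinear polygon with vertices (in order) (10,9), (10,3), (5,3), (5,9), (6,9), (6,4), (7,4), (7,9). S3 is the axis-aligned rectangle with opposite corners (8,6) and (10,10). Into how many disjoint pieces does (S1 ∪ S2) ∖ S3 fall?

1

(S1 ∪ S2) ∖ S3 is a single connected region.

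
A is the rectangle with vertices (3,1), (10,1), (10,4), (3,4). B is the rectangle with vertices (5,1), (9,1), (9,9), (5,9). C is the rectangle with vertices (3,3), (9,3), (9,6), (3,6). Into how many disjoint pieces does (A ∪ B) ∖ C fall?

(A ∪ B) ∖ C splits into 2 disjoint pieces (area 15, area 12).

2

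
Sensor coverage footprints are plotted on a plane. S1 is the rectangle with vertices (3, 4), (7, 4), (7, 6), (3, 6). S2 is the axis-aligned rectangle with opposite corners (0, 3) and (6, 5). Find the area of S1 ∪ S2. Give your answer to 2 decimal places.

17.00

By inclusion–exclusion:
Individual areas: |S1| = 8, |S2| = 12.
|S1∩S2|: x∈[3,6], y∈[4,5] → 3·1 = 3.
|S1 ∪ S2| = 20 − 3 = 17.00.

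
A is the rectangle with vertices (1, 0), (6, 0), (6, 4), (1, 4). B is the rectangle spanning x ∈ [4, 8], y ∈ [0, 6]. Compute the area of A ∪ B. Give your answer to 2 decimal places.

36.00

By inclusion–exclusion:
Individual areas: |A| = 20, |B| = 24.
|A∩B|: x∈[4,6], y∈[0,4] → 2·4 = 8.
|A ∪ B| = 44 − 8 = 36.00.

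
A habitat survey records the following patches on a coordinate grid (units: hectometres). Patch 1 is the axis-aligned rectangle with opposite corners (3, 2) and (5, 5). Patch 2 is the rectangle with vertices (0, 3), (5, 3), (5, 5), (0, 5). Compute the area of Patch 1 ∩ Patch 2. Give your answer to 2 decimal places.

4.00

|Patch 1∩Patch 2|: x∈[3,5], y∈[3,5] → 2·2 = 4.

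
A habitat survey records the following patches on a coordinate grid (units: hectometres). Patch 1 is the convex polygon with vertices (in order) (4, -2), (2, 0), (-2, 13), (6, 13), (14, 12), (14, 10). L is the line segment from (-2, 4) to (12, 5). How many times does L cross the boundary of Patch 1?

The segment meets the boundary at (9.696,4.835), (0.71,4.194).

2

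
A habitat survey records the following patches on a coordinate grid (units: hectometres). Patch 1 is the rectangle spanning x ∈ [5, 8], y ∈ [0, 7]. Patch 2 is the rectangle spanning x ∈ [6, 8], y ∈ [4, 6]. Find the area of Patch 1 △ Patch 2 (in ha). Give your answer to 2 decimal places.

|Patch 1∩Patch 2|: x∈[6,8], y∈[4,6] → 2·2 = 4.
|Patch 1 △ Patch 2| = |Patch 1| + |Patch 2| − 2·|Patch 1∩Patch 2| = 21 + 4 − 8 = 17.00.

17.00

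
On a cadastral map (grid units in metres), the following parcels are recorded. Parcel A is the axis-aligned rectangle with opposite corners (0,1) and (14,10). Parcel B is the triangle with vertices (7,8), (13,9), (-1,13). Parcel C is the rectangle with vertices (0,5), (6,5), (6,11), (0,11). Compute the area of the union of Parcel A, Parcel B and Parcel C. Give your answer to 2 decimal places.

By inclusion–exclusion:
Individual areas: |Parcel A| = 126, |Parcel B| = 19, |Parcel C| = 36.
|Parcel A∩Parcel B| = 10.45.
|Parcel A∩Parcel C|: x∈[0,6], y∈[5,10] → 6·5 = 30.
|Parcel B∩Parcel C| = 4.5125.
|Parcel A∩Parcel B∩Parcel C| = 1.5125.
|Parcel A ∪ Parcel B ∪ Parcel C| = 181 − 44.9625 + 1.5125 = 137.55.

137.55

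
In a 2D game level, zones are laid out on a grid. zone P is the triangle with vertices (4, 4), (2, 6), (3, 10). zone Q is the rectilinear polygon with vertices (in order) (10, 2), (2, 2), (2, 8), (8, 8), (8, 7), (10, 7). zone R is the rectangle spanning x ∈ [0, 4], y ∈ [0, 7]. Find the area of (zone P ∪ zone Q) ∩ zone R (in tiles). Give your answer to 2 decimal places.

The region (zone P ∪ zone Q) ∩ zone R is the polygon with vertices (2,2), (2,6), (2,7), (4,7), (4,2).
By the shoelace formula its area is 10.00.

10.00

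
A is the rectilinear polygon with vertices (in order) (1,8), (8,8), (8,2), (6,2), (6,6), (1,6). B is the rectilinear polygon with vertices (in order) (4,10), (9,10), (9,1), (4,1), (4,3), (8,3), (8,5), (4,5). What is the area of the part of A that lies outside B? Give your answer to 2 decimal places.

10.00

|A| = 22, |A∩B| = 12.
|A ∖ B| = |A| − |A∩B| = 22 − 12 = 10.00.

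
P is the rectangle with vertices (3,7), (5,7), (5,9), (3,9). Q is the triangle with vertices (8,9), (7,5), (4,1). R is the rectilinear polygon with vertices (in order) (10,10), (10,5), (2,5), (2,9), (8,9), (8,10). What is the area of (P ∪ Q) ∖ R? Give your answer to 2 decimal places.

2.00

|P ∪ Q| = 8.
|(P ∪ Q) ∩ R| = 6.
|(P ∪ Q) ∖ R| = 8 − 6 = 2.00.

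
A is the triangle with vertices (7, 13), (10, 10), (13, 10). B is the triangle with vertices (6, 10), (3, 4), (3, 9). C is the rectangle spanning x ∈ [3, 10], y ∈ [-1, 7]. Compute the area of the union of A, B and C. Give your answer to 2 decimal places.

By inclusion–exclusion:
Individual areas: |A| = 4.5, |B| = 7.5, |C| = 56.
|A∩B| = 0.
|A∩C| = 0.
|B∩C| = 2.25.
|A∩B∩C| = 0.
|A ∪ B ∪ C| = 68 − 2.25 + 0 = 65.75.

65.75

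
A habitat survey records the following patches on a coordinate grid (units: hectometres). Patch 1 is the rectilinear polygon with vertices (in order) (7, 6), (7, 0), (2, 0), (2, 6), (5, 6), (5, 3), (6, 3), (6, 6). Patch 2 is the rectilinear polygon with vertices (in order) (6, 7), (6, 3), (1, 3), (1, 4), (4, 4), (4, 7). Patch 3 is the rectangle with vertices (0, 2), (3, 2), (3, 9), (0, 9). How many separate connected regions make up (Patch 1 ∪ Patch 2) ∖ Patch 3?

1

(Patch 1 ∪ Patch 2) ∖ Patch 3 is a single connected region.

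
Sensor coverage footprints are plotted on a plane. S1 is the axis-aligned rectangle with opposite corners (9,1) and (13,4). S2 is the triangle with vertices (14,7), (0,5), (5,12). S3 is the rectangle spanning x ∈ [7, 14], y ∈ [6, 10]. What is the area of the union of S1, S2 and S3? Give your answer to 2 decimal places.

By inclusion–exclusion:
Individual areas: |S1| = 12, |S2| = 44, |S3| = 28.
|S1∩S2| = 0.
|S1∩S3| = 0 (no overlap).
|S2∩S3| = 16.4.
|S1∩S2∩S3| = 0.
|S1 ∪ S2 ∪ S3| = 84 − 16.4 + 0 = 67.60.

67.60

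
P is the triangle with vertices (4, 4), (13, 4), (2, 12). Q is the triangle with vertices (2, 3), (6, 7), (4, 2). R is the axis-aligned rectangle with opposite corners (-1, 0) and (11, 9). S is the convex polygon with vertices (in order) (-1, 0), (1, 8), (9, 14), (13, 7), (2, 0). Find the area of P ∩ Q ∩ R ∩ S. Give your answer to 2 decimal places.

2.30

The intersection is the polygon with vertices (6,7), (4.8,4), (4,4), (3.8,4.8).
By the shoelace formula its area is 2.30.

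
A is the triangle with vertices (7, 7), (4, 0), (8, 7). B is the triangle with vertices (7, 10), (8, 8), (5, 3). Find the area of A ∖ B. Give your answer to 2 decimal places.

3.03

|A| = 3.5, |A∩B| = 0.4667.
|A ∖ B| = |A| − |A∩B| = 3.5 − 0.4667 = 3.03.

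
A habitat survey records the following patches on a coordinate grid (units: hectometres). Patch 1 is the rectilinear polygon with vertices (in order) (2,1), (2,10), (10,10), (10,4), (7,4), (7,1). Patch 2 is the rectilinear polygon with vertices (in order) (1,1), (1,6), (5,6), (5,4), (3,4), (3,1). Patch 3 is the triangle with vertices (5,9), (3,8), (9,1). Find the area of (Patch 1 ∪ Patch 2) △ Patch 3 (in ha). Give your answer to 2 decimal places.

60.83

|Patch 1 ∪ Patch 2| = 68.
|(Patch 1 ∪ Patch 2) ∩ Patch 3| = 8.5833.
|(Patch 1 ∪ Patch 2) △ Patch 3| = 68 + 10 − 17.1667 = 60.83.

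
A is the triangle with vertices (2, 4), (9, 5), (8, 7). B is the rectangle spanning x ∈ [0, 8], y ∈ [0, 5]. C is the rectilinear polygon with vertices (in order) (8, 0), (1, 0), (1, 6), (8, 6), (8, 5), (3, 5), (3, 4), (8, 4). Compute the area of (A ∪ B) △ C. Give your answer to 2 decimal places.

16.07

|A ∪ B| = 45.0714.
|(A ∪ B) ∩ C| = 33.
|(A ∪ B) △ C| = 45.0714 + 37 − 66 = 16.07.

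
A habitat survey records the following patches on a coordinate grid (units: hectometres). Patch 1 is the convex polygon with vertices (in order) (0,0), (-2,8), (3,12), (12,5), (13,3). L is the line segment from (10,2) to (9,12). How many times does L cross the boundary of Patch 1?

The segment meets the boundary at (9.506,6.94), (9.97,2.301).

2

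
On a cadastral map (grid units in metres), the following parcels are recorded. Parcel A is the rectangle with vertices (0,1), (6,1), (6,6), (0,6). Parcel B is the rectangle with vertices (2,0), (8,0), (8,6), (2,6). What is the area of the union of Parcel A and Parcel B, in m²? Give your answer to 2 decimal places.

46.00

By inclusion–exclusion:
Individual areas: |Parcel A| = 30, |Parcel B| = 36.
|Parcel A∩Parcel B|: x∈[2,6], y∈[1,6] → 4·5 = 20.
|Parcel A ∪ Parcel B| = 66 − 20 = 46.00.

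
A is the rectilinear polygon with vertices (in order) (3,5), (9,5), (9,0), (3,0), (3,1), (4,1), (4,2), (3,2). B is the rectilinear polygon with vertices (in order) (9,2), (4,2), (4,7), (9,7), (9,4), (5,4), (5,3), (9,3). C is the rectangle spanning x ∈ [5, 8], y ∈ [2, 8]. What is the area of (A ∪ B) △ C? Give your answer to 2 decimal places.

|A ∪ B| = 39.
|(A ∪ B) ∩ C| = 15.
|(A ∪ B) △ C| = 39 + 18 − 30 = 27.00.

27.00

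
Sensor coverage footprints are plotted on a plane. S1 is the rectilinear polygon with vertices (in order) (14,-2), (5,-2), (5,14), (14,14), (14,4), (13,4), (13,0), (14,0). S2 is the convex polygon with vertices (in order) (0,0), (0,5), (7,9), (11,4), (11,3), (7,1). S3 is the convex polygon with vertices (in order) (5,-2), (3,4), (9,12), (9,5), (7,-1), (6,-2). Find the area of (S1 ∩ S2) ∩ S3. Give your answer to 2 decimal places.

The region (S1 ∩ S2) ∩ S3 is the polygon with vertices (7,9), (9,6.5), (9,5), (7.8,1.4), (7,1), (5,0.714), (5,6.667), (6.562,8.75).
By the shoelace formula its area is 24.91.

24.91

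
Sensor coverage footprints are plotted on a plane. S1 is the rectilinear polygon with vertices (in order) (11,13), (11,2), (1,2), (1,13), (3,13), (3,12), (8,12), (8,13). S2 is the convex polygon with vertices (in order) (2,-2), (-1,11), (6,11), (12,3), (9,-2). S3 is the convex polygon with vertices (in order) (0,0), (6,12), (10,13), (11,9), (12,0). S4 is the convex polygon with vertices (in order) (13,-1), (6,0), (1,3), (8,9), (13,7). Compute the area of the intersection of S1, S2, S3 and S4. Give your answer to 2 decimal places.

39.82

The intersection is the polygon with vertices (1.875,3.75), (7.696,8.739), (11,4.333), (11,2), (2.667,2), (1.385,2.769).
By the shoelace formula its area is 39.82.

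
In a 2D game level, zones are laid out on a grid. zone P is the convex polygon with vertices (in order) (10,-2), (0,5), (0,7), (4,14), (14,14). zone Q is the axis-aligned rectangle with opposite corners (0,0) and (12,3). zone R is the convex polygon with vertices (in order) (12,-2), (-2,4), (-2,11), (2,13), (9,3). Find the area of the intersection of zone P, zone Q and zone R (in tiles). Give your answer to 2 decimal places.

The intersection is the polygon with vertices (9,3), (10.588,0.353), (10.5,0), (7.333,0), (6.842,0.21), (2.857,3).
By the shoelace formula its area is 14.63.

14.63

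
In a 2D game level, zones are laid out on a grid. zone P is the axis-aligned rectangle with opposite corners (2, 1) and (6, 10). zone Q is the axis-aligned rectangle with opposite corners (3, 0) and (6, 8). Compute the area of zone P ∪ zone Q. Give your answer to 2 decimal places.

39.00

By inclusion–exclusion:
Individual areas: |zone P| = 36, |zone Q| = 24.
|zone P∩zone Q|: x∈[3,6], y∈[1,8] → 3·7 = 21.
|zone P ∪ zone Q| = 60 − 21 = 39.00.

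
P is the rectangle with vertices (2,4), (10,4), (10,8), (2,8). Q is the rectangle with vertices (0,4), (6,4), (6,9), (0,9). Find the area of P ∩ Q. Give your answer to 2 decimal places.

16.00

|P∩Q|: x∈[2,6], y∈[4,8] → 4·4 = 16.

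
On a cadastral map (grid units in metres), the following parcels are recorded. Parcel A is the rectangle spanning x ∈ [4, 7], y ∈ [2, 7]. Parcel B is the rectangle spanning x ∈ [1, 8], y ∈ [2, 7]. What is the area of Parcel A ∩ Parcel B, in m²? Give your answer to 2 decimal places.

|Parcel A∩Parcel B|: x∈[4,7], y∈[2,7] → 3·5 = 15.

15.00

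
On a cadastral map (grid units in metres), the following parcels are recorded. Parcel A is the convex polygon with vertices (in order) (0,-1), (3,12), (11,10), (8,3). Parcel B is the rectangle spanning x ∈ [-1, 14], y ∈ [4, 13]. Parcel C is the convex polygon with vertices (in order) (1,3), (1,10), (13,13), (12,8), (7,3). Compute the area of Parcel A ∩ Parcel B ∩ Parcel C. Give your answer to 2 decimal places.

52.98

The intersection is the polygon with vertices (11,10), (8.75,4.75), (8,4), (1.154,4), (2.633,10.408), (6,11.25).
By the shoelace formula its area is 52.98.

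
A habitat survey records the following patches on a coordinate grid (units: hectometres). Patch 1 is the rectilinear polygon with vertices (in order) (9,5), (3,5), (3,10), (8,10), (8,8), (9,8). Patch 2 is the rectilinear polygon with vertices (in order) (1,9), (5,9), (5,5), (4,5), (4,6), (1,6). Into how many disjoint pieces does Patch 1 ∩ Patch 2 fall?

1

Patch 1 ∩ Patch 2 is a single connected region.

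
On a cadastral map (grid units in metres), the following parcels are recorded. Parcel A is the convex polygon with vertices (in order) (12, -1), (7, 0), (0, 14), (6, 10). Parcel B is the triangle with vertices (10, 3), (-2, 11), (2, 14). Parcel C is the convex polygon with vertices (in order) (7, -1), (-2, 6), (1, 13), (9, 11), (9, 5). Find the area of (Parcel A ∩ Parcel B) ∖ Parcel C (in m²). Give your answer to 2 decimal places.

0.78

|Parcel A ∩ Parcel B| = 22.5781.
|(Parcel A ∩ Parcel B) ∩ Parcel C| = 21.8002.
|(Parcel A ∩ Parcel B) ∖ Parcel C| = 22.5781 − 21.8002 = 0.78.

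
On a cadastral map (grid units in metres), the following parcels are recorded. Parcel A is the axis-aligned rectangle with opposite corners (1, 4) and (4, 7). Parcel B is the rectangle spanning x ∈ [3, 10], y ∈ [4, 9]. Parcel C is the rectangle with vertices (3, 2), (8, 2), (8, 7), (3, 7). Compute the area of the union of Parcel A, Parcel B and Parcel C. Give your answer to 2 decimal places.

By inclusion–exclusion:
Individual areas: |Parcel A| = 9, |Parcel B| = 35, |Parcel C| = 25.
|Parcel A∩Parcel B|: x∈[3,4], y∈[4,7] → 1·3 = 3.
|Parcel A∩Parcel C|: x∈[3,4], y∈[4,7] → 1·3 = 3.
|Parcel B∩Parcel C|: x∈[3,8], y∈[4,7] → 5·3 = 15.
|Parcel A∩Parcel B∩Parcel C| = 3.
|Parcel A ∪ Parcel B ∪ Parcel C| = 69 − 21 + 3 = 51.00.

51.00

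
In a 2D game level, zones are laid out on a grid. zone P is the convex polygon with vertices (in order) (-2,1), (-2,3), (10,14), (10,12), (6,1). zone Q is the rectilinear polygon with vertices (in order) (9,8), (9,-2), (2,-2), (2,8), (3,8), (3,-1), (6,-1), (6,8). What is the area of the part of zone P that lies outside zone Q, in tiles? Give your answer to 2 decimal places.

52.97

|zone P| = 68, |zone P∩zone Q| = 15.0341.
|zone P ∖ zone Q| = |zone P| − |zone P∩zone Q| = 68 − 15.0341 = 52.97.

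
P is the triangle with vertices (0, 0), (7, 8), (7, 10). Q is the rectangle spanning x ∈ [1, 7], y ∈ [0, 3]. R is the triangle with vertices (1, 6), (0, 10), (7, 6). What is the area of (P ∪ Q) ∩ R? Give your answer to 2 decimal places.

1.02

The region (P ∪ Q) ∩ R is the polygon with vertices (5,7.143), (5.833,6.667), (5.25,6), (4.2,6).
By the shoelace formula its area is 1.02.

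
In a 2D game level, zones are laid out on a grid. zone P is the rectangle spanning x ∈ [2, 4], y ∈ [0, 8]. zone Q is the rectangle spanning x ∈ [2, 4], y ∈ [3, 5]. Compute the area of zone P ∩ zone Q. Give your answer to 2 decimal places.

4.00

|zone P∩zone Q|: x∈[2,4], y∈[3,5] → 2·2 = 4.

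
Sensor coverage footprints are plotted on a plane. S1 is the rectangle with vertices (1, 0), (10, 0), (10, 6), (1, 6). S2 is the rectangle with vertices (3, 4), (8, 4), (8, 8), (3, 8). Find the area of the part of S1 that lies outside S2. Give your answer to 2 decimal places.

|S1∩S2|: x∈[3,8], y∈[4,6] → 5·2 = 10.
|S1| = 54.
|S1 ∖ S2| = |S1| − |S1∩S2| = 54 − 10 = 44.00.

44.00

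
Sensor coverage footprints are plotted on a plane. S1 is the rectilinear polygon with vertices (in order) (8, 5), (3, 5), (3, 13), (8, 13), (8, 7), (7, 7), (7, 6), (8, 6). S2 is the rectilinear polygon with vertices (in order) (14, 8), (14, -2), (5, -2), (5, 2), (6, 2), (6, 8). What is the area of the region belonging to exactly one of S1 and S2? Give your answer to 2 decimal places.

113.00

|S1| = 39, |S2| = 84, |S1∩S2| = 5.
|S1 △ S2| = |S1| + |S2| − 2·|S1∩S2| = 39 + 84 − 10 = 113.00.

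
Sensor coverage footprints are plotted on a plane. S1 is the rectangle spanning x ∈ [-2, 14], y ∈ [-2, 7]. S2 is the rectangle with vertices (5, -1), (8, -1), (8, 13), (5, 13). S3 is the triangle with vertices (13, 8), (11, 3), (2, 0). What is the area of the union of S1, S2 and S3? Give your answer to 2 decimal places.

By inclusion–exclusion:
Individual areas: |S1| = 144, |S2| = 42, |S3| = 19.5.
|S1∩S2|: x∈[5,8], y∈[-1,7] → 3·8 = 24.
|S1∩S3| = 19.0125.
|S2∩S3| = 5.3182.
|S1∩S2∩S3| = 5.3182.
|S1 ∪ S2 ∪ S3| = 205.5 − 48.3307 + 5.3182 = 162.49.

162.49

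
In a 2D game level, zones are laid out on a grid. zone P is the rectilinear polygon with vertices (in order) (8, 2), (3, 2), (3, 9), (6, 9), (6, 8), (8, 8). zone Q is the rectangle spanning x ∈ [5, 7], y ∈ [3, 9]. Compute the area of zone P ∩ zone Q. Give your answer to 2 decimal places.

11.00

The intersection is the polygon with vertices (6,9), (6,8), (7,8), (7,3), (5,3), (5,9).
By the shoelace formula its area is 11.00.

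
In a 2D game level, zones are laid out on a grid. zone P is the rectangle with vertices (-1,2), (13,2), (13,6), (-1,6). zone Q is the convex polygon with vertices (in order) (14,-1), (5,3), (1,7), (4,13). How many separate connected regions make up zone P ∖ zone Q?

2

zone P ∖ zone Q splits into 2 disjoint pieces (area 10.2857, area 20.625).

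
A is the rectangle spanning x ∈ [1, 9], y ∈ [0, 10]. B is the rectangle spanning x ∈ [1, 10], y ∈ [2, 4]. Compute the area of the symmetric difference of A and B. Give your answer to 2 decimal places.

|A∩B|: x∈[1,9], y∈[2,4] → 8·2 = 16.
|A △ B| = |A| + |B| − 2·|A∩B| = 80 + 18 − 32 = 66.00.

66.00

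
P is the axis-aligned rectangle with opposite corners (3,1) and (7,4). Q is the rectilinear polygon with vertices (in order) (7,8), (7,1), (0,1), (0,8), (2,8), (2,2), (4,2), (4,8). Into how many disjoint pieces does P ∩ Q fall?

1

P ∩ Q is a single connected region.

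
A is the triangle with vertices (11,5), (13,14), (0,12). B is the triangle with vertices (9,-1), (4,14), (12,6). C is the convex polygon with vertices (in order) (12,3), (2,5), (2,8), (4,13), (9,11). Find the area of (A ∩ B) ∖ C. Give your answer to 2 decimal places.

|A ∩ B| = 18.3753.
|(A ∩ B) ∩ C| = 17.3732.
|(A ∩ B) ∖ C| = 18.3753 − 17.3732 = 1.00.

1.00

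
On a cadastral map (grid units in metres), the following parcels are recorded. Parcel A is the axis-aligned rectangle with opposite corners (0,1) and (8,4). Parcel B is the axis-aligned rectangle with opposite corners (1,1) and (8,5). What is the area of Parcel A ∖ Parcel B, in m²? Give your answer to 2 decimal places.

|Parcel A∩Parcel B|: x∈[1,8], y∈[1,4] → 7·3 = 21.
|Parcel A| = 24.
|Parcel A ∖ Parcel B| = |Parcel A| − |Parcel A∩Parcel B| = 24 − 21 = 3.00.

3.00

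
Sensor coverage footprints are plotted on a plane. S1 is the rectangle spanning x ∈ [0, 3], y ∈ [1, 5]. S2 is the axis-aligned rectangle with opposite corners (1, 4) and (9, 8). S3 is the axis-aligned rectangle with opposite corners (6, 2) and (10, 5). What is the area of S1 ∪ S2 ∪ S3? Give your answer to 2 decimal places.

By inclusion–exclusion:
Individual areas: |S1| = 12, |S2| = 32, |S3| = 12.
|S1∩S2|: x∈[1,3], y∈[4,5] → 2·1 = 2.
|S1∩S3| = 0 (no overlap).
|S2∩S3|: x∈[6,9], y∈[4,5] → 3·1 = 3.
|S1∩S2∩S3| = 0.
|S1 ∪ S2 ∪ S3| = 56 − 5 + 0 = 51.00.

51.00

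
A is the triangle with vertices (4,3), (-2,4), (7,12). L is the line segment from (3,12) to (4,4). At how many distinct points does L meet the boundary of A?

The segment meets the boundary at (3.4,8.8).

1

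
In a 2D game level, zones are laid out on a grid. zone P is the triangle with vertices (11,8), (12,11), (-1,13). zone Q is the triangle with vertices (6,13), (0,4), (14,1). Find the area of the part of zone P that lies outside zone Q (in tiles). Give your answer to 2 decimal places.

|zone P| = 20.5, |zone P∩zone Q| = 5.3641.
|zone P ∖ zone Q| = |zone P| − |zone P∩zone Q| = 20.5 − 5.3641 = 15.14.

15.14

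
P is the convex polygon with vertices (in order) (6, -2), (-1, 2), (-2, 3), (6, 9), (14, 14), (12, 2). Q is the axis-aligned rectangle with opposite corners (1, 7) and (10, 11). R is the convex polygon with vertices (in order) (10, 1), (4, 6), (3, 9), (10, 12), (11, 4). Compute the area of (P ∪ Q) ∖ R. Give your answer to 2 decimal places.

92.51

|P ∪ Q| = 142.0333.
|(P ∪ Q) ∩ R| = 49.5188.
|(P ∪ Q) ∖ R| = 142.0333 − 49.5188 = 92.51.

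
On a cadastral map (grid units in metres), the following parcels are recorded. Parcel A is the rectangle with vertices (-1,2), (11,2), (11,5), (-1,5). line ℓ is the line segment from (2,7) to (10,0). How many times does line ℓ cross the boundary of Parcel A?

2

The segment meets the boundary at (7.714,2), (4.286,5).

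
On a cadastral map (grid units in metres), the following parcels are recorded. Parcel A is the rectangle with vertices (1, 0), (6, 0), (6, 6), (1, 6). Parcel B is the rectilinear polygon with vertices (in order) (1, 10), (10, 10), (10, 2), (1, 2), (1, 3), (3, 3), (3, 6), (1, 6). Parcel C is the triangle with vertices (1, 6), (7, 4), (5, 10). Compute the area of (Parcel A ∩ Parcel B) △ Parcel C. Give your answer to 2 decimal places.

23.00

|Parcel A ∩ Parcel B| = 14.
|(Parcel A ∩ Parcel B) ∩ Parcel C| = 3.5.
|(Parcel A ∩ Parcel B) △ Parcel C| = 14 + 16 − 7 = 23.00.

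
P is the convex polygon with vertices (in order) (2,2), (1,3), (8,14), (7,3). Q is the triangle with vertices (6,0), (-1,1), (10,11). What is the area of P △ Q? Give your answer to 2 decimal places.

|P| = 36, |Q| = 40.5, |P∩Q| = 19.6589.
|P △ Q| = |P| + |Q| − 2·|P∩Q| = 36 + 40.5 − 39.3179 = 37.18.

37.18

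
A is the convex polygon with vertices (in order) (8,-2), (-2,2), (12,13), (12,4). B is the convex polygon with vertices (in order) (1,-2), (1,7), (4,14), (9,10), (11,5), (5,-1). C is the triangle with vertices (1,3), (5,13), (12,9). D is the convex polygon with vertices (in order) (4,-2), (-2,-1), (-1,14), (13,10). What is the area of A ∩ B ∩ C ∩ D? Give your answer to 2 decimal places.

19.02

The intersection is the polygon with vertices (9,10), (9.866,7.836), (1,3), (1.792,4.979), (8.595,10.324).
By the shoelace formula its area is 19.02.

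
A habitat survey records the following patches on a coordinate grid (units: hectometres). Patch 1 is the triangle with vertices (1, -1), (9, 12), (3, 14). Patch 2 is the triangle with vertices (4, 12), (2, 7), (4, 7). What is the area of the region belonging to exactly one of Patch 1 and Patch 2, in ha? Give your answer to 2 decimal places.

|Patch 1| = 47, |Patch 2| = 5, |Patch 1∩Patch 2| = 4.9917.
|Patch 1 △ Patch 2| = |Patch 1| + |Patch 2| − 2·|Patch 1∩Patch 2| = 47 + 5 − 9.9833 = 42.02.

42.02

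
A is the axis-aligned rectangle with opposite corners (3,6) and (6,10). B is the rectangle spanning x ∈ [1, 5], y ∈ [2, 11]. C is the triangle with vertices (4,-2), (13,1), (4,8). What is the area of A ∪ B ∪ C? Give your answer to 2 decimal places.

By inclusion–exclusion:
Individual areas: |A| = 12, |B| = 36, |C| = 45.
|A∩B|: x∈[3,5], y∈[6,10] → 2·4 = 8.
|A∩C| = 2.4444.
|B∩C| = 5.6111.
|A∩B∩C| = 1.6111.
|A ∪ B ∪ C| = 93 − 16.0556 + 1.6111 = 78.56.

78.56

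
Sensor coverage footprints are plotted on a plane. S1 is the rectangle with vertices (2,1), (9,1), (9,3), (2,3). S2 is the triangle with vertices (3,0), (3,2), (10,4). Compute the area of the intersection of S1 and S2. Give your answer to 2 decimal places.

5.25

The intersection is the polygon with vertices (8.25,3), (4.75,1), (3,1), (3,2), (6.5,3).
By the shoelace formula its area is 5.25.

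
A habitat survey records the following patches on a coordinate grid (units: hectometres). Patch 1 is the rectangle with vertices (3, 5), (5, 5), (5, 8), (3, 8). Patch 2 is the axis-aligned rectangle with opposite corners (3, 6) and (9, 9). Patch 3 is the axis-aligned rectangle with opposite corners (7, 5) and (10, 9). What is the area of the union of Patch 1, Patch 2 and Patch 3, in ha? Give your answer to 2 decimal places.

By inclusion–exclusion:
Individual areas: |Patch 1| = 6, |Patch 2| = 18, |Patch 3| = 12.
|Patch 1∩Patch 2|: x∈[3,5], y∈[6,8] → 2·2 = 4.
|Patch 1∩Patch 3| = 0 (no overlap).
|Patch 2∩Patch 3|: x∈[7,9], y∈[6,9] → 2·3 = 6.
|Patch 1∩Patch 2∩Patch 3| = 0.
|Patch 1 ∪ Patch 2 ∪ Patch 3| = 36 − 10 + 0 = 26.00.

26.00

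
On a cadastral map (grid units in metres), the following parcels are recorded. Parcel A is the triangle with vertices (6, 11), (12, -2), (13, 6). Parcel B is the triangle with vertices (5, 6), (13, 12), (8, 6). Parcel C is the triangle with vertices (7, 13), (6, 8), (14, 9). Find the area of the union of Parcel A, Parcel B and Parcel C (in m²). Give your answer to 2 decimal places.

50.40

By inclusion–exclusion:
Individual areas: |Parcel A| = 30.5, |Parcel B| = 9, |Parcel C| = 19.5.
|Parcel A∩Parcel B| = 3.0991.
|Parcel A∩Parcel C| = 3.2385.
|Parcel B∩Parcel C| = 2.7034.
|Parcel A∩Parcel B∩Parcel C| = 0.444.
|Parcel A ∪ Parcel B ∪ Parcel C| = 59 − 9.041 + 0.444 = 50.40.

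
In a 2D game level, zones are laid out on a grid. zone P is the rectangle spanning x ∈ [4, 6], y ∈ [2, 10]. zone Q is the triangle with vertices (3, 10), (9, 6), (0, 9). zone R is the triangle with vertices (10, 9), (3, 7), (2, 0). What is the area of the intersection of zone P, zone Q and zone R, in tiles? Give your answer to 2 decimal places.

0.59

The intersection is the polygon with vertices (4.615,7.462), (6,7.857), (6,7).
By the shoelace formula its area is 0.59.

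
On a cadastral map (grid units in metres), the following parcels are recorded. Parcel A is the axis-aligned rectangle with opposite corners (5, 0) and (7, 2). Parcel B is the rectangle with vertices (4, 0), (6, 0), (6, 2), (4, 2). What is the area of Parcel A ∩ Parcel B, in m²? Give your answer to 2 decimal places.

2.00

|Parcel A∩Parcel B|: x∈[5,6], y∈[0,2] → 1·2 = 2.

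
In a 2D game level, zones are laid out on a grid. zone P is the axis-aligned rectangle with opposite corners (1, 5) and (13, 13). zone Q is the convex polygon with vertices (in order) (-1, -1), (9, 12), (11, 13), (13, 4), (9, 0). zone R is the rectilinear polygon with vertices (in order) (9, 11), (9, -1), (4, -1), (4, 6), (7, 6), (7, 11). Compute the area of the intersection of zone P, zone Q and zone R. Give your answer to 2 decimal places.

13.92

The intersection is the polygon with vertices (4.385,6), (7,6), (7,9.4), (8.231,11), (9,11), (9,5), (4,5), (4,5.5).
By the shoelace formula its area is 13.92.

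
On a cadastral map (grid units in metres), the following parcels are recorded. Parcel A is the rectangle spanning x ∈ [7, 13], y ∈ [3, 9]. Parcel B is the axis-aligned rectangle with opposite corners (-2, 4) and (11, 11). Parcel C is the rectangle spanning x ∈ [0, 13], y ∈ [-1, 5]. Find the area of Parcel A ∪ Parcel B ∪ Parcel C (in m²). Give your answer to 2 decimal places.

166.00

By inclusion–exclusion:
Individual areas: |Parcel A| = 36, |Parcel B| = 91, |Parcel C| = 78.
|Parcel A∩Parcel B|: x∈[7,11], y∈[4,9] → 4·5 = 20.
|Parcel A∩Parcel C|: x∈[7,13], y∈[3,5] → 6·2 = 12.
|Parcel B∩Parcel C|: x∈[0,11], y∈[4,5] → 11·1 = 11.
|Parcel A∩Parcel B∩Parcel C| = 4.
|Parcel A ∪ Parcel B ∪ Parcel C| = 205 − 43 + 4 = 166.00.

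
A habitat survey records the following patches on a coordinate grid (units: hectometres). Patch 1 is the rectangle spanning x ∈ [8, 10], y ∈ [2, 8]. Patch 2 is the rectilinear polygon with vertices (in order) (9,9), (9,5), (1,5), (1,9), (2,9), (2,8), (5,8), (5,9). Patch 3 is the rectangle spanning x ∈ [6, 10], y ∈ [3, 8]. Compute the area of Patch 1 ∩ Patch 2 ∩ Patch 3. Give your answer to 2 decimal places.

3.00

The intersection is the polygon with vertices (9,8), (9,5), (8,5), (8,8).
By the shoelace formula its area is 3.00.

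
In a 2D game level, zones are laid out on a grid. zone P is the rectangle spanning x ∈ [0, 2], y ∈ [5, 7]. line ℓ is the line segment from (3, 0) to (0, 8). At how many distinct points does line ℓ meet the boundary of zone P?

2

The segment meets the boundary at (0.375,7), (1.125,5).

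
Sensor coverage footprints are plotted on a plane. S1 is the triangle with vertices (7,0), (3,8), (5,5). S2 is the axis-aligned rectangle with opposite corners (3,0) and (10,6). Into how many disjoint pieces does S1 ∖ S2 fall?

S1 ∖ S2 is a single connected region.

1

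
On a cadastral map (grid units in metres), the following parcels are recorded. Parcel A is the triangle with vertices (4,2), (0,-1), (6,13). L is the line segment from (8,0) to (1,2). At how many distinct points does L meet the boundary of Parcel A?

The segment meets the boundary at (3.172,1.379), (1.255,1.927).

2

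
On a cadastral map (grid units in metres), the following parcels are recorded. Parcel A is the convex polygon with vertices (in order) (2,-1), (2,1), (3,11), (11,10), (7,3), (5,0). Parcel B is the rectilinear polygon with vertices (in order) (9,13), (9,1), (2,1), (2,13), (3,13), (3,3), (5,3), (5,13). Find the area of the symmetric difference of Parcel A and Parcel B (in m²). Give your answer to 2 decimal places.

50.17

|Parcel A| = 62.5, |Parcel B| = 64, |Parcel A∩Parcel B| = 38.1667.
|Parcel A △ Parcel B| = |Parcel A| + |Parcel B| − 2·|Parcel A∩Parcel B| = 62.5 + 64 − 76.3333 = 50.17.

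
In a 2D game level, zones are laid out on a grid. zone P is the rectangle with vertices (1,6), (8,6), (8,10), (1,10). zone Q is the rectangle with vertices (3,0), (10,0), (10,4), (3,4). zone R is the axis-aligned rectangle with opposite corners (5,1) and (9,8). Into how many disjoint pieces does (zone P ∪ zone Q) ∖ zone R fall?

(zone P ∪ zone Q) ∖ zone R splits into 2 disjoint pieces (area 22, area 16).

2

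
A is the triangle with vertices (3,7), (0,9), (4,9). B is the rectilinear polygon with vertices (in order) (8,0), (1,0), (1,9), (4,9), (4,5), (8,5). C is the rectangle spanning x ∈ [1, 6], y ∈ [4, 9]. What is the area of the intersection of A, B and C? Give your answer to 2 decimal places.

3.67

The intersection is the polygon with vertices (1,9), (4,9), (3,7), (1,8.333).
By the shoelace formula its area is 3.67.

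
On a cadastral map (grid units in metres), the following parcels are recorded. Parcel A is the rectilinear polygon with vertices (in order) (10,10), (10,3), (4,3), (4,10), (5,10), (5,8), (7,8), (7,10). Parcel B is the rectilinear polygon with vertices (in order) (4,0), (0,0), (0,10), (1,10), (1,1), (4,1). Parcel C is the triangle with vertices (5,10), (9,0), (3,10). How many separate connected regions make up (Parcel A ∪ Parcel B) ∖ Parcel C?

(Parcel A ∪ Parcel B) ∖ Parcel C splits into 3 disjoint pieces (area 22, area 8.5333, area 13).

3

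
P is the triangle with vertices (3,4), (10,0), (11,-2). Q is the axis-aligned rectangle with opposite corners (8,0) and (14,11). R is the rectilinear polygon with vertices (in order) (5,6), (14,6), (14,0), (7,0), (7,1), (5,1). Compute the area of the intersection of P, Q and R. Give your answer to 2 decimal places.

1.10

The intersection is the polygon with vertices (8.333,0), (8,0.25), (8,1.143), (10,0).
By the shoelace formula its area is 1.10.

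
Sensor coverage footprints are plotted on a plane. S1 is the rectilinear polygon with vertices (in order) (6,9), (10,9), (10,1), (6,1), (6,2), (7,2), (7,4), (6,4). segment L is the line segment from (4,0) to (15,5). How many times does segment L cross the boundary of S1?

The segment meets the boundary at (10,2.727), (6.2,1).

2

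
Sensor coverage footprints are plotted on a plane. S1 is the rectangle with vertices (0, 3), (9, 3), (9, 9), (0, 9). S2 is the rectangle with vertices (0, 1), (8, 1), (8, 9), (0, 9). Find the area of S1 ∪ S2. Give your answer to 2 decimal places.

70.00

By inclusion–exclusion:
Individual areas: |S1| = 54, |S2| = 64.
|S1∩S2|: x∈[0,8], y∈[3,9] → 8·6 = 48.
|S1 ∪ S2| = 118 − 48 = 70.00.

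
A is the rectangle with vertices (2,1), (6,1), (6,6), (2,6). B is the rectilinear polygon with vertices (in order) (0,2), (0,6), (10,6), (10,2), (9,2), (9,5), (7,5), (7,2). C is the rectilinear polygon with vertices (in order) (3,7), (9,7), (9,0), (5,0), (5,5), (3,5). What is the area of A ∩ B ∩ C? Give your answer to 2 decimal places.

6.00

The intersection is the polygon with vertices (5,2), (5,5), (3,5), (3,6), (6,6), (6,2).
By the shoelace formula its area is 6.00.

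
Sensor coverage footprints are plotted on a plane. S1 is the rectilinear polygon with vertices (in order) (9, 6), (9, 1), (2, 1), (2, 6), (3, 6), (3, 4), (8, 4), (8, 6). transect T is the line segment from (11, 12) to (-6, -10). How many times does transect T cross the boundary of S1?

The segment meets the boundary at (2.5,1), (4.818,4).

2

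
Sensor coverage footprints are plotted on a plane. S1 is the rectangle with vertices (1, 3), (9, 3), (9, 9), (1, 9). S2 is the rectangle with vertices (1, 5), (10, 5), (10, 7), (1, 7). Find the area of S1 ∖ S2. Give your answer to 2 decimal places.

|S1∩S2|: x∈[1,9], y∈[5,7] → 8·2 = 16.
|S1| = 48.
|S1 ∖ S2| = |S1| − |S1∩S2| = 48 − 16 = 32.00.

32.00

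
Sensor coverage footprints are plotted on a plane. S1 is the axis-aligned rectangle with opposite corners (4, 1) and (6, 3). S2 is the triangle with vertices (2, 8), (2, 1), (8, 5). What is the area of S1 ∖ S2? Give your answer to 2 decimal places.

3.67

|S1| = 4, |S1∩S2| = 0.3333.
|S1 ∖ S2| = |S1| − |S1∩S2| = 4 − 0.3333 = 3.67.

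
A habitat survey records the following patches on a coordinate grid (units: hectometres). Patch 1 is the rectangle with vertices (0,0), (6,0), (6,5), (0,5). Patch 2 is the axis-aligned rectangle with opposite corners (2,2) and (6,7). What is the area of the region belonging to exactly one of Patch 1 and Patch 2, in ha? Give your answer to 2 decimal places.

|Patch 1∩Patch 2|: x∈[2,6], y∈[2,5] → 4·3 = 12.
|Patch 1 △ Patch 2| = |Patch 1| + |Patch 2| − 2·|Patch 1∩Patch 2| = 30 + 20 − 24 = 26.00.

26.00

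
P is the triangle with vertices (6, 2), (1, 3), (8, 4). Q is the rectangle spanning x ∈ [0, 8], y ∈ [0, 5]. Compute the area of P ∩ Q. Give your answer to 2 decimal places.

The intersection is the polygon with vertices (1,3), (8,4), (6,2).
By the shoelace formula its area is 6.00.

6.00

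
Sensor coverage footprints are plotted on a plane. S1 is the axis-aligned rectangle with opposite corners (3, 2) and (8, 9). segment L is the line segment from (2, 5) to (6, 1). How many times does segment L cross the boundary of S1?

The segment meets the boundary at (5,2), (3,4).

2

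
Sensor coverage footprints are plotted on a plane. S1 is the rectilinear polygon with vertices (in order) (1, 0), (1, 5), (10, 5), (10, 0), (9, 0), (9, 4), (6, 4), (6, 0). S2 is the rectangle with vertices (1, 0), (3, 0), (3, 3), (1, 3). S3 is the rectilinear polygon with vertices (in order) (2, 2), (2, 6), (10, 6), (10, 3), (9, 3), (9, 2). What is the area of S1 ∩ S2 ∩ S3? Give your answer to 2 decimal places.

The intersection is the polygon with vertices (3,3), (3,2), (2,2), (2,3).
By the shoelace formula its area is 1.00.

1.00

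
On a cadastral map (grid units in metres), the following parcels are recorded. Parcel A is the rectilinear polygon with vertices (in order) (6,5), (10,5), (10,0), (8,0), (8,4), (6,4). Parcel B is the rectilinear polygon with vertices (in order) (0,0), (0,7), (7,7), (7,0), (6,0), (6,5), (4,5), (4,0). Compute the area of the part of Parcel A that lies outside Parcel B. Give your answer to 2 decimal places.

11.00

|Parcel A| = 12, |Parcel A∩Parcel B| = 1.
|Parcel A ∖ Parcel B| = |Parcel A| − |Parcel A∩Parcel B| = 12 − 1 = 11.00.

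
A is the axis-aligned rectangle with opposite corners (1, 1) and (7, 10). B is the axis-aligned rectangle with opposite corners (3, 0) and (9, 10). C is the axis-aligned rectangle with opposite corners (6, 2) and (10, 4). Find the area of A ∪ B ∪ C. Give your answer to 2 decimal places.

80.00

By inclusion–exclusion:
Individual areas: |A| = 54, |B| = 60, |C| = 8.
|A∩B|: x∈[3,7], y∈[1,10] → 4·9 = 36.
|A∩C|: x∈[6,7], y∈[2,4] → 1·2 = 2.
|B∩C|: x∈[6,9], y∈[2,4] → 3·2 = 6.
|A∩B∩C| = 2.
|A ∪ B ∪ C| = 122 − 44 + 2 = 80.00.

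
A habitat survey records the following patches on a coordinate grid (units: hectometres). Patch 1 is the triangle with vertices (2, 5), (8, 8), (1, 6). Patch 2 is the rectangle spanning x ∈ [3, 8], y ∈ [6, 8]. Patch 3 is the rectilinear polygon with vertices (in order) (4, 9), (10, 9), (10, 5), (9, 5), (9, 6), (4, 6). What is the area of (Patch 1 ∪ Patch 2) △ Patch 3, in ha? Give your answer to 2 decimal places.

15.07

|Patch 1 ∪ Patch 2| = 12.0714.
|(Patch 1 ∪ Patch 2) ∩ Patch 3| = 8.
|(Patch 1 ∪ Patch 2) △ Patch 3| = 12.0714 + 19 − 16 = 15.07.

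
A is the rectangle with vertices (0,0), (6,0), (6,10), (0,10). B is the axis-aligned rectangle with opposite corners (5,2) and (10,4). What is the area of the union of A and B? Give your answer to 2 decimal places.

68.00

By inclusion–exclusion:
Individual areas: |A| = 60, |B| = 10.
|A∩B|: x∈[5,6], y∈[2,4] → 1·2 = 2.
|A ∪ B| = 70 − 2 = 68.00.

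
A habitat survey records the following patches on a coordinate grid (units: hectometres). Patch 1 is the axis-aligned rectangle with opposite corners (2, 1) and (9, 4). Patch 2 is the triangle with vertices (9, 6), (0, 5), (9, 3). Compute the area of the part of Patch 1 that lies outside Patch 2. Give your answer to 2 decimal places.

|Patch 1| = 21, |Patch 1∩Patch 2| = 2.25.
|Patch 1 ∖ Patch 2| = |Patch 1| − |Patch 1∩Patch 2| = 21 − 2.25 = 18.75.

18.75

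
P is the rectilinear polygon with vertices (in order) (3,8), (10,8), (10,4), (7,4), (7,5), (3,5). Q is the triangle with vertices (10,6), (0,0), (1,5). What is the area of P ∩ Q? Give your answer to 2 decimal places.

The intersection is the polygon with vertices (7,5), (3,5), (3,5.222), (10,6), (7,4.2).
By the shoelace formula its area is 3.98.

3.98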